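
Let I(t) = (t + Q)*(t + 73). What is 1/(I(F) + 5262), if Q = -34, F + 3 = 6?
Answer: 1/2906 ≈ 0.00034412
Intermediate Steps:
F = 3 (F = -3 + 6 = 3)
I(t) = (-34 + t)*(73 + t) (I(t) = (t - 34)*(t + 73) = (-34 + t)*(73 + t))
1/(I(F) + 5262) = 1/((-2482 + 3² + 39*3) + 5262) = 1/((-2482 + 9 + 117) + 5262) = 1/(-2356 + 5262) = 1/2906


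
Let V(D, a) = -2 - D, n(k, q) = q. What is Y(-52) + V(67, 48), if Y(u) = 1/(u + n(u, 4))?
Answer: -3313/48 ≈ -69.021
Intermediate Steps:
Y(u) = 1/(4 + u) (Y(u) = 1/(u + 4) = 1/(4 + u))
Y(-52) + V(67, 48) = 1/(4 - 52) + (-2 - 1*67) = 1/(-48) + (-2 - 67) = -1/48 - 69 = -3313/48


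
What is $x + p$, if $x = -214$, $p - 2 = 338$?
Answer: $126$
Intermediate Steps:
$p = 340$ ($p = 2 + 338 = 340$)
$x + p = -214 + 340 = 126$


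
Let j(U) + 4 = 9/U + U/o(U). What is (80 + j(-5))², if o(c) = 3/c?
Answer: 1532644/225 ≈ 6811.8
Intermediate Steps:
j(U) = -4 + 9/U + U²/3 (j(U) = -4 + (9/U + U/((3/U))) = -4 + (9/U + U*(U/3)) = -4 + (9/U + U²/3) = -4 + 9/U + U²/3)
(80 + j(-5))² = (80 + (-4 + 9/(-5) + (⅓)*(-5)²))² = (80 + (-4 + 9*(-⅕) + (⅓)*25))² = (80 + (-4 - 9/5 + 25/3))² = (80 + 38/15)² = (1238/15)² = 1532644/225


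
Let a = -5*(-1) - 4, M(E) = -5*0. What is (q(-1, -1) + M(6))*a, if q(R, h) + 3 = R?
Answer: -4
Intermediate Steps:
M(E) = 0
q(R, h) = -3 + R
a = 1 (a = 5 - 4 = 1)
(q(-1, -1) + M(6))*a = ((-3 - 1) + 0)*1 = (-4 + 0)*1 = -4*1 = -4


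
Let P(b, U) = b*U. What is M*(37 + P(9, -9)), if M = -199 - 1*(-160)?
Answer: 1716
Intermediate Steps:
P(b, U) = U*b
M = -39 (M = -199 + 160 = -39)
M*(37 + P(9, -9)) = -39*(37 - 9*9) = -39*(37 - 81) = -39*(-44) = 1716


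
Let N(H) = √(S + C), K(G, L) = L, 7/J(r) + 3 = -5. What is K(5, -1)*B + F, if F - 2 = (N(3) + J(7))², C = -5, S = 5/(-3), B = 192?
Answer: -37613/192 - 7*I*√15/6 ≈ -195.9 - 4.5185*I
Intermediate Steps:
J(r) = -7/8 (J(r) = 7/(-3 - 5) = 7/(-8) = 7*(-⅛) = -7/8)
S = -5/3 (S = 5*(-⅓) = -5/3 ≈ -1.6667)
N(H) = 2*I*√15/3 (N(H) = √(-5/3 - 5) = √(-20/3) = 2*I*√15/3)
F = 2 + (-7/8 + 2*I*√15/3)² (F = 2 + (2*I*√15/3 - 7/8)² = 2 + (-7/8 + 2*I*√15/3)² ≈ -3.901 - 4.5185*I)
K(5, -1)*B + F = -1*192 + (-749/192 - 7*I*√15/6) = -192 + (-749/192 - 7*I*√15/6) = -37613/192 - 7*I*√15/6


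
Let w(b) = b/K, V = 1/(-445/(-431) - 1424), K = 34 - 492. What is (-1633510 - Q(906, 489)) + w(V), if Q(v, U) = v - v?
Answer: -458838162665989/280890942 ≈ -1.6335e+6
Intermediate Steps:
K = -458
Q(v, U) = 0
V = -431/613299 (V = 1/(-445*(-1/431) - 1424) = 1/(445/431 - 1424) = 1/(-613299/431) = -431/613299 ≈ -0.00070276)
w(b) = -b/458 (w(b) = b/(-458) = b*(-1/458) = -b/458)
(-1633510 - Q(906, 489)) + w(V) = (-1633510 - 1*0) - 1/458*(-431/613299) = (-1633510 + 0) + 431/280890942 = -1633510 + 431/280890942 = -458838162665989/280890942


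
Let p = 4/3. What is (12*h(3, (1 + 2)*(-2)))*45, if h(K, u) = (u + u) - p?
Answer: -7200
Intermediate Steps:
p = 4/3 (p = 4*(1/3) = 4/3 ≈ 1.3333)
h(K, u) = -4/3 + 2*u (h(K, u) = (u + u) - 1*4/3 = 2*u - 4/3 = -4/3 + 2*u)
(12*h(3, (1 + 2)*(-2)))*45 = (12*(-4/3 + 2*((1 + 2)*(-2))))*45 = (12*(-4/3 + 2*(3*(-2))))*45 = (12*(-4/3 + 2*(-6)))*45 = (12*(-4/3 - 12))*45 = (12*(-40/3))*45 = -160*45 = -7200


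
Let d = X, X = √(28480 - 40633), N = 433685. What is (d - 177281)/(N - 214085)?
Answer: -177281/219600 + I*√12153/219600 ≈ -0.80729 + 0.00050201*I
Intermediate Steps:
X = I*√12153 (X = √(-12153) = I*√12153 ≈ 110.24*I)
d = I*√12153 ≈ 110.24*I
(d - 177281)/(N - 214085) = (I*√12153 - 177281)/(433685 - 214085) = (-177281 + I*√12153)/219600 = (-177281 + I*√12153)*(1/219600) = -177281/219600 + I*√12153/219600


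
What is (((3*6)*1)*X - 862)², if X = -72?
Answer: 4656964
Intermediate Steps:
(((3*6)*1)*X - 862)² = (((3*6)*1)*(-72) - 862)² = ((18*1)*(-72) - 862)² = (18*(-72) - 862)² = (-1296 - 862)² = (-2158)² = 4656964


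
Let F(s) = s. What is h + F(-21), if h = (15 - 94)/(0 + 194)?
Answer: -4153/194 ≈ -21.407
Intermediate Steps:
h = -79/194 ≈ -0.40722
h + F(-21) = -79/194 - 21 = -4153/194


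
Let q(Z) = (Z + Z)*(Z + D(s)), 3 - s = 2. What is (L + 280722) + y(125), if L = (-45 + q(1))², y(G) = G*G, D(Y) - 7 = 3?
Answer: 296876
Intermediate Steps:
s = 1 (s = 3 - 1*2 = 3 - 2 = 1)
D(Y) = 10 (D(Y) = 7 + 3 = 10)
y(G) = G²
q(Z) = 2*Z*(10 + Z) (q(Z) = (Z + Z)*(Z + 10) = (2*Z)*(10 + Z) = 2*Z*(10 + Z))
L = 529 (L = (-45 + 2*1*(10 + 1))² = (-45 + 2*1*11)² = (-45 + 22)² = (-23)² = 529)
(L + 280722) + y(125) = (529 + 280722) + 125² = 281251 + 15625 = 296876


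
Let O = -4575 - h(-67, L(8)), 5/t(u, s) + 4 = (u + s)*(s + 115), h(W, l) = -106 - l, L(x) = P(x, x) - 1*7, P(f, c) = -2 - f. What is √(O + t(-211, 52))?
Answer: I*√3163860413799/26557 ≈ 66.978*I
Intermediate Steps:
L(x) = -9 - x (L(x) = (-2 - x) - 1*7 = (-2 - x) - 7 = -9 - x)
t(u, s) = 5/(-4 + (115 + s)*(s + u)) (t(u, s) = 5/(-4 + (u + s)*(s + 115)) = 5/(-4 + (s + u)*(115 + s)) = 5/(-4 + (115 + s)*(s + u)))
O = -4486 (O = -4575 - (-106 - (-9 - 1*8)) = -4575 - (-106 - (-9 - 8)) = -4575 - (-106 - 1*(-17)) = -4575 - (-106 + 17) = -4575 - 1*(-89) = -4575 + 89 = -4486)
√(O + t(-211, 52)) = √(-4486 + 5/(-4 + 52² + 115*52 + 115*(-211) + 52*(-211))) = √(-4486 + 5/(-4 + 2704 + 5980 - 24265 - 10972)) = √(-4486 + 5/(-26557)) = √(-4486 + 5*(-1/26557)) = √(-4486 - 5/26557) = √(-119134707/26557) = I*√3163860413799/26557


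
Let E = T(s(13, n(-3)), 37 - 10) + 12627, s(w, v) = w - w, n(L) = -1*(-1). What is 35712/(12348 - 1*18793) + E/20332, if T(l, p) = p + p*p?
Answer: -639842949/131039740 ≈ -4.8828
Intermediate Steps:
n(L) = 1
s(w, v) = 0
T(l, p) = p + p²
E = 13383 (E = (37 - 10)*(1 + (37 - 10)) + 12627 = 27*(1 + 27) + 12627 = 27*28 + 12627 = 756 + 12627 = 13383)
35712/(12348 - 1*18793) + E/20332 = 35712/(12348 - 1*18793) + 13383/20332 = 35712/(12348 - 18793) + 13383*(1/20332) = 35712/(-6445) + 13383/20332 = 35712*(-1/6445) + 13383/20332 = -35712/6445 + 13383/20332 = -639842949/131039740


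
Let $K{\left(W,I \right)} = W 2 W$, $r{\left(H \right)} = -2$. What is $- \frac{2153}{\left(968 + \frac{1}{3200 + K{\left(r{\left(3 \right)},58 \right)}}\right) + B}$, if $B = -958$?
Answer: $- \frac{6906824}{32081} \approx -215.29$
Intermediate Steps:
$K{\left(W,I \right)} = 2 W^{2}$
$- \frac{2153}{\left(968 + \frac{1}{3200 + K{\left(r{\left(3 \right)},58 \right)}}\right) + B} = - \frac{2153}{\left(968 + \frac{1}{3200 + 2 \left(-2\right)^{2}}\right) - 958} = - \frac{2153}{\left(968 + \frac{1}{3200 + 2 \cdot 4}\right) - 958} = - \frac{2153}{\left(968 + \frac{1}{3200 + 8}\right) - 958} = - \frac{2153}{\left(968 + \frac{1}{3208}\right) - 958} = - \frac{2153}{\frac{3105345}{3208} - 958} = - \frac{2153}{\frac{32081}{3208}} = \left(-2153\right) \frac{3208}{32081} = - \frac{6906824}{32081}$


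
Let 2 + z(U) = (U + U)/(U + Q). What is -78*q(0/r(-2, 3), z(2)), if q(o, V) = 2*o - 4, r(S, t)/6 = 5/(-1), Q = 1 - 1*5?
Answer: 312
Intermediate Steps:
Q = -4 (Q = 1 - 5 = -4)
r(S, t) = -30 (r(S, t) = 6*(5/(-1)) = 6*(5*(-1)) = 6*(-5) = -30)
z(U) = -2 + 2*U/(-4 + U) (z(U) = -2 + (U + U)/(U - 4) = -2 + (2*U)/(-4 + U) = -2 + 2*U/(-4 + U))
q(o, V) = -4 + 2*o
-78*q(0/r(-2, 3), z(2)) = -78*(-4 + 2*(0/(-30))) = -78*(-4 + 2*(0*(-1/30))) = -78*(-4 + 2*0) = -78*(-4 + 0) = -78*(-4) = 312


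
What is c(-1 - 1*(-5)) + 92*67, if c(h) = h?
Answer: 6168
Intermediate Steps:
c(-1 - 1*(-5)) + 92*67 = (-1 - 1*(-5)) + 92*67 = (-1 + 5) + 6164 = 4 + 6164 = 6168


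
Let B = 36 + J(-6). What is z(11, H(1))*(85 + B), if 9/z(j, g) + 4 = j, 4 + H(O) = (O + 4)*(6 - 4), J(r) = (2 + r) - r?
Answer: 1107/7 ≈ 158.14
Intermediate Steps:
J(r) = 2
H(O) = 4 + 2*O (H(O) = -4 + (O + 4)*(6 - 4) = -4 + (4 + O)*2 = -4 + (8 + 2*O) = 4 + 2*O)
B = 38 (B = 36 + 2 = 38)
z(j, g) = 9/(-4 + j)
z(11, H(1))*(85 + B) = (9/(-4 + 11))*(85 + 38) = (9/7)*123 = 1107/7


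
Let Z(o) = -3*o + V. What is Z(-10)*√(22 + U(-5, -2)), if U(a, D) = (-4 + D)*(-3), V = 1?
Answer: 62*√10 ≈ 196.06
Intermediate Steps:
U(a, D) = 12 - 3*D
Z(o) = 1 - 3*o (Z(o) = -3*o + 1 = 1 - 3*o)
Z(-10)*√(22 + U(-5, -2)) = (1 - 3*(-10))*√(22 + (12 - 3*(-2))) = (1 + 30)*√(22 + (12 + 6)) = 31*√(22 + 18) = 31*√40 = 31*(2*√10) = 62*√10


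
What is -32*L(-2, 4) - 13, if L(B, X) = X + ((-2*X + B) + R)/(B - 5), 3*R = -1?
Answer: -3953/21 ≈ -188.24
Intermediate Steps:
R = -⅓ (R = (⅓)*(-1) = -⅓ ≈ -0.33333)
L(B, X) = X + (-⅓ + B - 2*X)/(-5 + B) (L(B, X) = X + ((-2*X + B) - ⅓)/(B - 5) = X + ((B - 2*X) - ⅓)/(-5 + B) = X + (-⅓ + B - 2*X)/(-5 + B))
-32*L(-2, 4) - 13 = -32*(-⅓ - 2 - 7*4 - 2*4)/(-5 - 2) - 13 = -32*(-⅓ - 2 - 28 - 8)/(-7) - 13 = -(-32)*(-115)/(7*3) - 13 = -32*115/21 - 13 = -3680/21 - 13 = -3953/21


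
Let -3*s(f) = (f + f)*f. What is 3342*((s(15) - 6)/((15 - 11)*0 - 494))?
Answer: 20052/19 ≈ 1055.4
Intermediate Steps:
s(f) = -2*f²/3 (s(f) = -(f + f)*f/3 = -2*f*f/3 = -2*f²/3)
3342*((s(15) - 6)/((15 - 11)*0 - 494)) = 3342*((-⅔*15² - 6)/((15 - 11)*0 - 494)) = 3342*((-⅔*225 - 6)/(4*0 - 494)) = 3342*((-150 - 6)/(0 - 494)) = 3342*(-156/(-494)) = 3342*(-156*(-1/494)) = 3342*(6/19) = 20052/19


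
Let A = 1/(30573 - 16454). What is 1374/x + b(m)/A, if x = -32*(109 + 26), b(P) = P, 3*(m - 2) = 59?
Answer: 220256171/720 ≈ 3.0591e+5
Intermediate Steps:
m = 65/3 (m = 2 + (1/3)*59 = 2 + 59/3 = 65/3 ≈ 21.667)
A = 1/14119 ≈ 7.0826e-5
x = -4320 (x = -32*135 = -4320)
1374/x + b(m)/A = 1374/(-4320) + 65/(3*(1/14119)) = 1374*(-1/4320) + (65/3)*14119 = -229/720 + 917735/3 = 220256171/720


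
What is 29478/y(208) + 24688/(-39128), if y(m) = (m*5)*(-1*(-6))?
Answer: 20820043/5086640 ≈ 4.0931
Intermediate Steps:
y(m) = 30*m (y(m) = (5*m)*6 = 30*m)
29478/y(208) + 24688/(-39128) = 29478/((30*208)) + 24688/(-39128) = 29478/6240 + 24688*(-1/39128) = 29478*(1/6240) - 3086/4891 = 4913/1040 - 3086/4891 = 20820043/5086640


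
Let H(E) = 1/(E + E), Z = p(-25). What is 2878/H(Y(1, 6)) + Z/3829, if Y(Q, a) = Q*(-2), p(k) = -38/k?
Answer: -1101986162/95725 ≈ -11512.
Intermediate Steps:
Z = 38/25 (Z = -38/(-25) = -38*(-1/25) = 38/25 ≈ 1.5200)
Y(Q, a) = -2*Q
H(E) = 1/(2*E)
2878/H(Y(1, 6)) + Z/3829 = 2878/((1/(2*((-2*1))))) + (38/25)/3829 = 2878/(((½)/(-2))) + (38/25)*(1/3829) = 2878/(((½)*(-½))) + 38/95725 = 2878/(-¼) + 38/95725 = 2878*(-4) + 38/95725 = -11512 + 38/95725 = -1101986162/95725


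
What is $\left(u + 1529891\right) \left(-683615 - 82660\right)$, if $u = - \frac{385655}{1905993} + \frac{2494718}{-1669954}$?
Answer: $- \frac{621898091935411169757325}{530486772387} \approx -1.1723 \cdot 10^{12}$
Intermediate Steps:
$u = - \frac{2699470577422}{1591460317161}$ ($u = \left(-385655\right) \frac{1}{1905993} + 2494718 \left(- \frac{1}{1669954}\right) = - \frac{385655}{1905993} - \frac{1247359}{834977} = - \frac{2699470577422}{1591460317161} \approx -1.6962$)
$\left(u + 1529891\right) \left(-683615 - 82660\right) = \left(- \frac{2699470577422}{1591460317161} + 1529891\right) \left(-683615 - 82660\right) = \frac{2434758116611182029}{1591460317161} \left(-766275\right) = - \frac{621898091935411169757325}{530486772387}$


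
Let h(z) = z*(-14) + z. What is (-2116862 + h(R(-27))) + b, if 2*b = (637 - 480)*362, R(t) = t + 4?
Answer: -2088146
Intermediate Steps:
R(t) = 4 + t
h(z) = -13*z (h(z) = -14*z + z = -13*z)
b = 28417 (b = ((637 - 480)*362)/2 = (157*362)/2 = (1/2)*56834 = 28417)
(-2116862 + h(R(-27))) + b = (-2116862 - 13*(4 - 27)) + 28417 = (-2116862 - 13*(-23)) + 28417 = (-2116862 + 299) + 28417 = -2116563 + 28417 = -2088146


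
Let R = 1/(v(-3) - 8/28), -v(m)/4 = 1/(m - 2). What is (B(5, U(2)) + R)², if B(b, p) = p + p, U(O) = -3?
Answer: 5329/324 ≈ 16.448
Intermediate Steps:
v(m) = -4/(-2 + m) (v(m) = -4/(m - 2) = -4/(-2 + m))
B(b, p) = 2*p
R = 35/18 (R = 1/(-4/(-2 - 3) - 8/28) = 1/(-4/(-5) - 8*1/28) = 1/(-4*(-⅕) - 2/7) = 1/(⅘ - 2/7) = 1/(18/35) = 35/18 ≈ 1.9444)
(B(5, U(2)) + R)² = (2*(-3) + 35/18)² = (-6 + 35/18)² = (-73/18)² = 5329/324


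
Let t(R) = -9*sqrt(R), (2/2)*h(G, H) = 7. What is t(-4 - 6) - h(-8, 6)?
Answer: -7 - 9*I*sqrt(10) ≈ -7.0 - 28.461*I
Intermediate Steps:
h(G, H) = 7
t(-4 - 6) - h(-8, 6) = -9*sqrt(-4 - 6) - 1*7 = -9*I*sqrt(10) - 7 = -7 - 9*I*sqrt(10)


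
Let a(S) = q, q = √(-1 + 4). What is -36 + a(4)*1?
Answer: -36 + √3 ≈ -34.268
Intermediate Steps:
q = √3 ≈ 1.7320
a(S) = √3
-36 + a(4)*1 = -36 + √3*1 = -36 + √3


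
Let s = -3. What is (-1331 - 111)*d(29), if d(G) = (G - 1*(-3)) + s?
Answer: -41818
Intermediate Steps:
d(G) = G (d(G) = (G - 1*(-3)) - 3 = (G + 3) - 3 = (3 + G) - 3 = G)
(-1331 - 111)*d(29) = (-1331 - 111)*29 = -1442*29 = -41818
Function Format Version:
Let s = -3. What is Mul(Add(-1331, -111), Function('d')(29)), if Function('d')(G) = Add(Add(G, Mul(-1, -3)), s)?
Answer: -41818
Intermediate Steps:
Function('d')(G) = G (Function('d')(G) = Add(Add(G, Mul(-1, -3)), -3) = Add(Add(G, 3), -3) = Add(Add(3, G), -3) = G)
Mul(Add(-1331, -111), Function('d')(29)) = Mul(Add(-1331, -111), 29) = Mul(-1442, 29) = -41818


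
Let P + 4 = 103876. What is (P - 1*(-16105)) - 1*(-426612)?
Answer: 546589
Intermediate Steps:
P = 103872 (P = -4 + 103876 = 103872)
(P - 1*(-16105)) - 1*(-426612) = (103872 - 1*(-16105)) - 1*(-426612) = (103872 + 16105) + 426612 = 119977 + 426612 = 546589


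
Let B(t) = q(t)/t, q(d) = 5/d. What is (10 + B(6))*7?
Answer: 2555/36 ≈ 70.972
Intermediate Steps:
B(t) = 5/t² (B(t) = (5/t)/t = 5/t²)
(10 + B(6))*7 = (10 + 5/6²)*7 = (10 + 5*(1/36))*7 = (10 + 5/36)*7 = (365/36)*7 = 2555/36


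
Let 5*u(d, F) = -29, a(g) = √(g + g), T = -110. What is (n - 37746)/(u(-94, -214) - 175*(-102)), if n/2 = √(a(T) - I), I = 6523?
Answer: -188730/89221 + 10*√(-6523 + 2*I*√55)/89221 ≈ -2.1153 + 0.0090523*I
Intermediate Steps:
a(g) = √2*√g (a(g) = √(2*g) = √2*√g)
u(d, F) = -29/5 (u(d, F) = (⅕)*(-29) = -29/5)
n = 2*√(-6523 + 2*I*√55) (n = 2*√(√2*√(-110) - 1*6523) = 2*√(√2*(I*√110) - 6523) = 2*√(2*I*√55 - 6523) = 2*√(-6523 + 2*I*√55) ≈ 0.18365 + 161.53*I)
(n - 37746)/(u(-94, -214) - 175*(-102)) = (2*√(-6523 + 2*I*√55) - 37746)/(-29/5 - 175*(-102)) = (-37746 + 2*√(-6523 + 2*I*√55))/(-29/5 + 17850) = (-37746 + 2*√(-6523 + 2*I*√55))/(89221/5) = (-37746 + 2*√(-6523 + 2*I*√55))*(5/89221) = -188730/89221 + 10*√(-6523 + 2*I*√55)/89221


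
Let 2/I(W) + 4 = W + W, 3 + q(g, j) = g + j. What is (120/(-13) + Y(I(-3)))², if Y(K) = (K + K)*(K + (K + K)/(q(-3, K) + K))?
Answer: 569156449/6760000 ≈ 84.195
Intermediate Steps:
q(g, j) = -3 + g + j (q(g, j) = -3 + (g + j) = -3 + g + j)
I(W) = 2/(-4 + 2*W) (I(W) = 2/(-4 + (W + W)) = 2/(-4 + 2*W))
Y(K) = 2*K*(K + 2*K/(-6 + 2*K)) (Y(K) = (K + K)*(K + (K + K)/((-3 - 3 + K) + K)) = (2*K)*(K + (2*K)/((-6 + K) + K)) = (2*K)*(K + (2*K)/(-6 + 2*K)) = (2*K)*(K + 2*K/(-6 + 2*K)) = 2*K*(K + 2*K/(-6 + 2*K)))
(120/(-13) + Y(I(-3)))² = (120/(-13) + 2*(1/(-2 - 3))²*(-2 + 1/(-2 - 3))/(-3 + 1/(-2 - 3)))² = (120*(-1/13) + 2*(1/(-5))²*(-2 + 1/(-5))/(-3 + 1/(-5)))² = (-120/13 + 2*(-⅕)²*(-2 - ⅕)/(-3 - ⅕))² = (-120/13 + 2*(1/25)*(-11/5)/(-16/5))² = (-120/13 + 2*(1/25)*(-5/16)*(-11/5))² = (-120/13 + 11/200)² = (-23857/2600)² = 569156449/6760000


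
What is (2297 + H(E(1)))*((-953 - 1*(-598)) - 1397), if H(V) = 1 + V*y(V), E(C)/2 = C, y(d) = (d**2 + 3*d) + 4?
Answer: -4075152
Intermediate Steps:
y(d) = 4 + d**2 + 3*d
E(C) = 2*C
H(V) = 1 + V*(4 + V**2 + 3*V)
(2297 + H(E(1)))*((-953 - 1*(-598)) - 1397) = (2297 + (1 + (2*1)*(4 + (2*1)**2 + 3*(2*1))))*((-953 - 1*(-598)) - 1397) = (2297 + (1 + 2*(4 + 2**2 + 3*2)))*((-953 + 598) - 1397) = (2297 + (1 + 2*(4 + 4 + 6)))*(-355 - 1397) = (2297 + (1 + 2*14))*(-1752) = (2297 + (1 + 28))*(-1752) = (2297 + 29)*(-1752) = 2326*(-1752) = -4075152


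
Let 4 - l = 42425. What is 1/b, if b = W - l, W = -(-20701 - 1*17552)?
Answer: 1/80674 ≈ 1.2396e-5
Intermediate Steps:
l = -42421 (l = 4 - 1*42425 = 4 - 42425 = -42421)
W = 38253 (W = -(-20701 - 17552) = -1*(-38253) = 38253)
b = 80674 (b = 38253 - 1*(-42421) = 38253 + 42421 = 80674)
1/b = 1/80674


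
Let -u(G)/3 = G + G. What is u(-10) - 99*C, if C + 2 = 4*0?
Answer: 258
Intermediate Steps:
u(G) = -6*G (u(G) = -3*(G + G) = -6*G)
C = -2 (C = -2 + 4*0 = -2 + 0 = -2)
u(-10) - 99*C = -6*(-10) - 99*(-2) = 60 + 198 = 258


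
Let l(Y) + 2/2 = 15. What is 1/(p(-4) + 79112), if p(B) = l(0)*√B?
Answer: 9889/782338666 - 7*I/1564677332 ≈ 1.264e-5 - 4.4738e-9*I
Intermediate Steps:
l(Y) = 14 (l(Y) = -1 + 15 = 14)
p(B) = 14*√B
1/(p(-4) + 79112) = 1/(14*√(-4) + 79112) = 1/(14*(2*I) + 79112) = 1/(28*I + 79112) = 1/(79112 + 28*I) = (79112 - 28*I)/6258709328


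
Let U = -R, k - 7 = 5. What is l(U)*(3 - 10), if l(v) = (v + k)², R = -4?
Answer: -1792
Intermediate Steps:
k = 12 (k = 7 + 5 = 12)
U = 4 (U = -1*(-4) = 4)
l(v) = (12 + v)² (l(v) = (v + 12)² = (12 + v)²)
l(U)*(3 - 10) = (12 + 4)²*(3 - 10) = 16²*(-7) = 256*(-7) = -1792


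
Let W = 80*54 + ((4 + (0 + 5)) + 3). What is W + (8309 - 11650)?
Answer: 991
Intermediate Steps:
W = 4332 (W = 4320 + ((4 + 5) + 3) = 4320 + (9 + 3) = 4320 + 12 = 4332)
W + (8309 - 11650) = 4332 + (8309 - 11650) = 4332 - 3341 = 991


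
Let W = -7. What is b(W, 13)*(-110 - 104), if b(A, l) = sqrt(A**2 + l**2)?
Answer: -214*sqrt(218) ≈ -3159.7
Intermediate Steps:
b(W, 13)*(-110 - 104) = sqrt((-7)**2 + 13**2)*(-110 - 104) = sqrt(49 + 169)*(-214) = sqrt(218)*(-214) = -214*sqrt(218)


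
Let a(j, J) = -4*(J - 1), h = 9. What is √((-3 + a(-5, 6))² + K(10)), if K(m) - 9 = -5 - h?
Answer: 2*√131 ≈ 22.891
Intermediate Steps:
K(m) = -5 (K(m) = 9 + (-5 - 1*9) = 9 + (-5 - 9) = 9 - 14 = -5)
a(j, J) = 4 - 4*J (a(j, J) = -4*(-1 + J) = 4 - 4*J)
√((-3 + a(-5, 6))² + K(10)) = √((-3 + (4 - 4*6))² - 5) = √((-3 + (4 - 24))² - 5) = √((-3 - 20)² - 5) = √((-23)² - 5) = √(529 - 5) = √524 = 2*√131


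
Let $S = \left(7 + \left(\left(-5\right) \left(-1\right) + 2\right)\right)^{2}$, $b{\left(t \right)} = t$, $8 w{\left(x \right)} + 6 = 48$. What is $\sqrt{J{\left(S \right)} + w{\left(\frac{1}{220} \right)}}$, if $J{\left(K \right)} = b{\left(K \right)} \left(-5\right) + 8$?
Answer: $\frac{i \sqrt{3867}}{2} \approx 31.093 i$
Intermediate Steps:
$w{\left(x \right)} = \frac{21}{4}$ ($w{\left(x \right)} = - \frac{3}{4} + \frac{1}{8} \cdot 48 = - \frac{3}{4} + 6 = \frac{21}{4}$)
$S = 196$ ($S = \left(7 + \left(5 + 2\right)\right)^{2} = \left(7 + 7\right)^{2} = 14^{2} = 196$)
$J{\left(K \right)} = 8 - 5 K$ ($J{\left(K \right)} = K \left(-5\right) + 8 = - 5 K + 8 = 8 - 5 K$)
$\sqrt{J{\left(S \right)} + w{\left(\frac{1}{220} \right)}} = \sqrt{\left(8 - 980\right) + \frac{21}{4}} = \sqrt{-972 + \frac{21}{4}} = \sqrt{- \frac{3867}{4}} = \frac{i \sqrt{3867}}{2}$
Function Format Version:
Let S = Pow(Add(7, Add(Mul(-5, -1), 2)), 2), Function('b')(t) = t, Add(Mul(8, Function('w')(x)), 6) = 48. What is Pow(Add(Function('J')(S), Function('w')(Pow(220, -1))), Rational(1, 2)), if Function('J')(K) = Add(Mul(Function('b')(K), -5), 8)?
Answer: Mul(Rational(1, 2), I, Pow(3867, Rational(1, 2))) ≈ Mul(31.093, I)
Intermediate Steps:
Function('w')(x) = Rational(21, 4) (Function('w')(x) = Add(Rational(-3, 4), Mul(Rational(1, 8), 48)) = Add(Rational(-3, 4), 6) = Rational(21, 4))
S = 196 (S = Pow(Add(7, Add(5, 2)), 2) = Pow(Add(7, 7), 2) = Pow(14, 2) = 196)
Function('J')(K) = Add(8, Mul(-5, K)) (Function('J')(K) = Add(Mul(K, -5), 8) = Add(Mul(-5, K), 8) = Add(8, Mul(-5, K)))
Pow(Add(Function('J')(S), Function('w')(Pow(220, -1))), Rational(1, 2)) = Pow(Add(Add(8, Mul(-5, 196)), Rational(21, 4)), Rational(1, 2)) = Pow(Add(Add(8, -980), Rational(21, 4)), Rational(1, 2)) = Pow(Add(-972, Rational(21, 4)), Rational(1, 2)) = Pow(Rational(-3867, 4), Rational(1, 2)) = Mul(Rational(1, 2), I, Pow(3867, Rational(1, 2)))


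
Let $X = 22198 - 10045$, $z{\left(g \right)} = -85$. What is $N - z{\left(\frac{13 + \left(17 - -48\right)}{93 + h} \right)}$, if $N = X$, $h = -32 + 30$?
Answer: $12238$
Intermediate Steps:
$h = -2$
$X = 12153$ ($X = 22198 - 10045 = 12153$)
$N = 12153$
$N - z{\left(\frac{13 + \left(17 - -48\right)}{93 + h} \right)} = 12153 - -85 = 12153 + 85 = 12238$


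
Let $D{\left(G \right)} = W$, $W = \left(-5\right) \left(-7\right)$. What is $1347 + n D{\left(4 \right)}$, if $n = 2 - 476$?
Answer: $-15243$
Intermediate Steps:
$n = -474$
$W = 35$
$D{\left(G \right)} = 35$
$1347 + n D{\left(4 \right)} = 1347 - 16590 = -15243$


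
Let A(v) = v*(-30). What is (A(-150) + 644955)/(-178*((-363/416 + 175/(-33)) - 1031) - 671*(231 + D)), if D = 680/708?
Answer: 87671229360/3910960987 ≈ 22.417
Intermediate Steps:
A(v) = -30*v
D = 170/177 (D = 680*(1/708) = 170/177 ≈ 0.96045)
(A(-150) + 644955)/(-178*((-363/416 + 175/(-33)) - 1031) - 671*(231 + D)) = (-30*(-150) + 644955)/(-178*((-363/416 + 175/(-33)) - 1031) - 671*(231 + 170/177)) = (4500 + 644955)/(-178*((-363*1/416 + 175*(-1/33)) - 1031) - 671*41057/177) = 649455/(-178*((-363/416 - 175/33) - 1031) - 27549247/177) = 649455/(-178*(-84779/13728 - 1031) - 27549247/177) = 649455/(-178*(-14238347/13728) - 27549247/177) = 649455/(1267212883/6864 - 27549247/177) = 649455/(3910960987/134992) = 649455*(134992/3910960987) = 87671229360/3910960987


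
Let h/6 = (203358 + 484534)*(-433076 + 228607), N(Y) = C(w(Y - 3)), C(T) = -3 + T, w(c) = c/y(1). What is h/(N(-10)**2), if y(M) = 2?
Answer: -3375662144352/361 ≈ -9.3509e+9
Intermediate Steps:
w(c) = c/2
N(Y) = -9/2 + Y/2 (N(Y) = -3 + (Y - 3)/2 = -3 + (-3 + Y)/2 = -3 + (-3/2 + Y/2) = -9/2 + Y/2)
h = -843915536088 (h = 6*((203358 + 484534)*(-433076 + 228607)) = 6*(687892*(-204469)) = 6*(-140652589348) = -843915536088)
h/(N(-10)**2) = -843915536088/(-9/2 + (1/2)*(-10))**2 = -843915536088/(-9/2 - 5)**2 = -843915536088/((-19/2)**2) = -843915536088/361/4 = -843915536088*4/361 = -3375662144352/361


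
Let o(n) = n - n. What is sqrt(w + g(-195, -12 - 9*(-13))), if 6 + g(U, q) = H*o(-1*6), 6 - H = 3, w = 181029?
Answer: sqrt(181023) ≈ 425.47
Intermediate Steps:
o(n) = 0
H = 3 (H = 6 - 1*3 = 6 - 3 = 3)
g(U, q) = -6 (g(U, q) = -6 + 3*0 = -6 + 0 = -6)
sqrt(w + g(-195, -12 - 9*(-13))) = sqrt(181029 - 6) = sqrt(181023)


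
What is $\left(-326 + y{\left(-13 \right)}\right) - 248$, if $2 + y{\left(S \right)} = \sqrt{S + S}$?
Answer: $-576 + i \sqrt{26} \approx -576.0 + 5.099 i$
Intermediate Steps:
$y{\left(S \right)} = -2 + \sqrt{2} \sqrt{S}$ ($y{\left(S \right)} = -2 + \sqrt{S + S} = -2 + \sqrt{2 S} = -2 + \sqrt{2} \sqrt{S}$)
$\left(-326 + y{\left(-13 \right)}\right) - 248 = \left(-326 - \left(2 - \sqrt{2} \sqrt{-13}\right)\right) - 248 = \left(-326 - \left(2 - \sqrt{2} i \sqrt{13}\right)\right) - 248 = \left(-326 - \left(2 - i \sqrt{26}\right)\right) - 248 = \left(-328 + i \sqrt{26}\right) - 248 = -576 + i \sqrt{26}$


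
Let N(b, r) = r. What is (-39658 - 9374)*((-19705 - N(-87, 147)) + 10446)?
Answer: 461194992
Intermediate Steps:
(-39658 - 9374)*((-19705 - N(-87, 147)) + 10446) = (-39658 - 9374)*((-19705 - 1*147) + 10446) = -49032*((-19705 - 147) + 10446) = -49032*(-19852 + 10446) = -49032*(-9406) = 461194992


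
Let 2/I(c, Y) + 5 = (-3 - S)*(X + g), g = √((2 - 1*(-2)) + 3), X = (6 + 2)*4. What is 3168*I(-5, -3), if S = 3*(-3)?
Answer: 1184832/34717 - 38016*√7/34717 ≈ 31.231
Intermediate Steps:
S = -9
X = 32 (X = 8*4 = 32)
g = √7 (g = √((2 + 2) + 3) = √(4 + 3) = √7 ≈ 2.6458)
I(c, Y) = 2/(187 + 6*√7) (I(c, Y) = 2/(-5 + (-3 - 1*(-9))*(32 + √7)) = 2/(-5 + (-3 + 9)*(32 + √7)) = 2/(-5 + 6*(32 + √7)) = 2/(-5 + (192 + 6*√7)) = 2/(187 + 6*√7))
3168*I(-5, -3) = 3168*(374/34717 - 12*√7/34717) = 1184832/34717 - 38016*√7/34717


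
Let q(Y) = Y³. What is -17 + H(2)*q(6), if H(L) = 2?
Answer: 415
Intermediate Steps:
-17 + H(2)*q(6) = -17 + 2*6³ = -17 + 2*216 = -17 + 432 = 415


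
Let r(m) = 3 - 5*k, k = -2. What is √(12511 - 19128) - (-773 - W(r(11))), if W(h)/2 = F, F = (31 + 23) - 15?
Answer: 851 + I*√6617 ≈ 851.0 + 81.345*I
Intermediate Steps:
r(m) = 13 (r(m) = 3 - 5*(-2) = 3 + 10 = 13)
F = 39 (F = 54 - 15 = 39)
W(h) = 78 (W(h) = 2*39 = 78)
√(12511 - 19128) - (-773 - W(r(11))) = √(12511 - 19128) - (-773 - 1*78) = √(-6617) - (-773 - 78) = I*√6617 - 1*(-851) = I*√6617 + 851 = 851 + I*√6617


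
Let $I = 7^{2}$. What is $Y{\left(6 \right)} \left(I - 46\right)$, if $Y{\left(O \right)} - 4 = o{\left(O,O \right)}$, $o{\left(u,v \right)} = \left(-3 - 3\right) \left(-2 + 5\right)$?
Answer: $-42$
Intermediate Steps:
$I = 49$
$o{\left(u,v \right)} = -18$ ($o{\left(u,v \right)} = \left(-6\right) 3 = -18$)
$Y{\left(O \right)} = -14$ ($Y{\left(O \right)} = 4 - 18 = -14$)
$Y{\left(6 \right)} \left(I - 46\right) = - 14 \left(49 - 46\right) = \left(-14\right) 3 = -42$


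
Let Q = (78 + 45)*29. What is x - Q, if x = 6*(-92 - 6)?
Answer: -4155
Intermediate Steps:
x = -588 (x = 6*(-98) = -588)
Q = 3567 (Q = 123*29 = 3567)
x - Q = -588 - 1*3567 = -588 - 3567 = -4155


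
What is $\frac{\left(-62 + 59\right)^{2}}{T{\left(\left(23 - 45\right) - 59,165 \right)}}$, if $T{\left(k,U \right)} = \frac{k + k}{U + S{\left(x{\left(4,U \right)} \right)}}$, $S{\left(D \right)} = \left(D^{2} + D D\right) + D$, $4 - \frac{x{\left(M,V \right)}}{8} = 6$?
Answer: $- \frac{661}{18} \approx -36.722$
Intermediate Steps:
$x{\left(M,V \right)} = -16$ ($x{\left(M,V \right)} = 32 - 48 = -16$)
$S{\left(D \right)} = D + 2 D^{2}$ ($S{\left(D \right)} = \left(D^{2} + D^{2}\right) + D = 2 D^{2} + D = D + 2 D^{2}$)
$T{\left(k,U \right)} = \frac{2 k}{496 + U}$ ($T{\left(k,U \right)} = \frac{k + k}{U - 16 \left(1 + 2 \left(-16\right)\right)} = \frac{2 k}{U - 16 \left(1 - 32\right)} = \frac{2 k}{U - -496} = \frac{2 k}{U + 496} = \frac{2 k}{496 + U}$)
$\frac{\left(-62 + 59\right)^{2}}{T{\left(\left(23 - 45\right) - 59,165 \right)}} = \frac{\left(-62 + 59\right)^{2}}{2 \left(\left(23 - 45\right) - 59\right) \frac{1}{496 + 165}} = \frac{\left(-3\right)^{2}}{2 \left(-22 - 59\right) \frac{1}{661}} = \frac{9}{2 \left(-81\right) \frac{1}{661}} = \frac{9}{- \frac{162}{661}} = 9 \left(- \frac{661}{162}\right) = - \frac{661}{18}$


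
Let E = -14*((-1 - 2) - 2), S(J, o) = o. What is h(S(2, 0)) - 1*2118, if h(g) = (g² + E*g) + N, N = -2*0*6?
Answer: -2118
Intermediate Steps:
N = 0 (N = 0*6 = 0)
E = 70 (E = -14*(-3 - 2) = -14*(-5) = 70)
h(g) = g² + 70*g (h(g) = (g² + 70*g) + 0 = g² + 70*g)
h(S(2, 0)) - 1*2118 = 0*(70 + 0) - 1*2118 = 0*70 - 2118 = 0 - 2118 = -2118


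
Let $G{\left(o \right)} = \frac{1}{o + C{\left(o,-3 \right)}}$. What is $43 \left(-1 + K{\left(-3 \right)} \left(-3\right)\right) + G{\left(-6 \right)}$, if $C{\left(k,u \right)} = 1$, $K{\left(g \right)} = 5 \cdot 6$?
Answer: $- \frac{19566}{5} \approx -3913.2$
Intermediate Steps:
$K{\left(g \right)} = 30$
$G{\left(o \right)} = \frac{1}{1 + o}$ ($G{\left(o \right)} = \frac{1}{o + 1} = \frac{1}{1 + o}$)
$43 \left(-1 + K{\left(-3 \right)} \left(-3\right)\right) + G{\left(-6 \right)} = 43 \left(-1 + 30 \left(-3\right)\right) + \frac{1}{1 - 6} = 43 \left(-1 - 90\right) + \frac{1}{-5} = 43 \left(-91\right) - \frac{1}{5} = -3913 - \frac{1}{5} = - \frac{19566}{5}$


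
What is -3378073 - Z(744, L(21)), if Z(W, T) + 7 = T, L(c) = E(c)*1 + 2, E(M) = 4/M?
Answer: -70939432/21 ≈ -3.3781e+6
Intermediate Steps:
L(c) = 2 + 4/c (L(c) = (4/c)*1 + 2 = 4/c + 2 = 2 + 4/c)
Z(W, T) = -7 + T
-3378073 - Z(744, L(21)) = -3378073 - (-7 + (2 + 4/21)) = -3378073 - (-7 + 46/21) = -3378073 - 1*(-101/21) = -3378073 + 101/21 = -70939432/21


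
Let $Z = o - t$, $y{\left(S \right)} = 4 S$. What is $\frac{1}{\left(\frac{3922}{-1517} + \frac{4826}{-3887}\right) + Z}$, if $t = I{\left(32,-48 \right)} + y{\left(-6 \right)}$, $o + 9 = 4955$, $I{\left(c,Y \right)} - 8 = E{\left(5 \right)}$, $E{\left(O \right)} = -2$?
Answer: $\frac{159367}{790487900} \approx 0.00020161$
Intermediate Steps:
$I{\left(c,Y \right)} = 6$ ($I{\left(c,Y \right)} = 8 - 2 = 6$)
$o = 4946$ ($o = -9 + 4955 = 4946$)
$t = -18$ ($t = 6 + 4 \left(-6\right) = 6 - 24 = -18$)
$Z = 4964$ ($Z = 4946 - -18 = 4946 + 18 = 4964$)
$\frac{1}{\left(\frac{3922}{-1517} + \frac{4826}{-3887}\right) + Z} = \frac{1}{\left(\frac{3922}{-1517} + \frac{4826}{-3887}\right) + 4964} = \frac{1}{\left(3922 \left(- \frac{1}{1517}\right) + 4826 \left(- \frac{1}{3887}\right)\right) + 4964} = \frac{1}{\left(- \frac{106}{41} - \frac{4826}{3887}\right) + 4964} = \frac{1}{- \frac{609888}{159367} + 4964} = \frac{1}{\frac{790487900}{159367}} = \frac{159367}{790487900}$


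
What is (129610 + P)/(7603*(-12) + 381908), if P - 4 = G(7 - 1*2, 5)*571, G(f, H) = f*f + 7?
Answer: 73943/145336 ≈ 0.50877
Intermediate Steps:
G(f, H) = 7 + f² (G(f, H) = f² + 7 = 7 + f²)
P = 18276 (P = 4 + (7 + (7 - 1*2)²)*571 = 4 + (7 + (7 - 2)²)*571 = 4 + (7 + 5²)*571 = 4 + (7 + 25)*571 = 4 + 32*571 = 4 + 18272 = 18276)
(129610 + P)/(7603*(-12) + 381908) = (129610 + 18276)/(7603*(-12) + 381908) = 147886/(-91236 + 381908) = 147886/290672 = 147886*(1/290672) = 73943/145336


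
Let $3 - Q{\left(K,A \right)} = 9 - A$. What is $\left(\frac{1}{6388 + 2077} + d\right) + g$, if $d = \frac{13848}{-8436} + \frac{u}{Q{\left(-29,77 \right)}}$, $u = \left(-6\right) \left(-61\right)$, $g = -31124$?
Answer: $- \frac{13148827068407}{422513545} \approx -31121.0$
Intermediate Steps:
$Q{\left(K,A \right)} = -6 + A$ ($Q{\left(K,A \right)} = 3 - \left(9 - A\right) = 3 + \left(-9 + A\right) = -6 + A$)
$u = 366$
$d = \frac{175364}{49913}$ ($d = \frac{13848}{-8436} + \frac{366}{-6 + 77} = 13848 \left(- \frac{1}{8436}\right) + \frac{366}{71} = - \frac{1154}{703} + 366 \cdot \frac{1}{71} = - \frac{1154}{703} + \frac{366}{71} = \frac{175364}{49913} \approx 3.5134$)
$\left(\frac{1}{6388 + 2077} + d\right) + g = \left(\frac{1}{6388 + 2077} + \frac{175364}{49913}\right) - 31124 = \left(\frac{1}{8465} + \frac{175364}{49913}\right) - 31124 = \frac{1484506173}{422513545} - 31124 = - \frac{13148827068407}{422513545}$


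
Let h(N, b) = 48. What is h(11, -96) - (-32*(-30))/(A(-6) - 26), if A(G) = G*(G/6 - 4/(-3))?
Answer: 576/7 ≈ 82.286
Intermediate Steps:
A(G) = G*(4/3 + G/6) (A(G) = G*(G*(1/6) - 4*(-1/3)) = G*(G/6 + 4/3) = G*(4/3 + G/6))
h(11, -96) - (-32*(-30))/(A(-6) - 26) = 48 - (-32*(-30))/((1/6)*(-6)*(8 - 6) - 26) = 48 - 960/((1/6)*(-6)*2 - 26) = 48 - 960/(-2 - 26) = 48 - 960/(-28) = 48 - 960*(-1)/28 = 48 - 1*(-240/7) = 48 + 240/7 = 576/7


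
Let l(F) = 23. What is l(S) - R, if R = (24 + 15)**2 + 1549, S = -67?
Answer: -3047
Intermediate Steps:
R = 3070 (R = 39**2 + 1549 = 1521 + 1549 = 3070)
l(S) - R = 23 - 1*3070 = 23 - 3070 = -3047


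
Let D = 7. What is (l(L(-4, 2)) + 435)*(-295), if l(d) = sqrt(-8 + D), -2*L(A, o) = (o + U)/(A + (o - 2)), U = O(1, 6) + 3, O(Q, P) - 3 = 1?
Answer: -128325 - 295*I ≈ -1.2833e+5 - 295.0*I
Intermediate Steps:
O(Q, P) = 4 (O(Q, P) = 3 + 1 = 4)
U = 7 (U = 4 + 3 = 7)
L(A, o) = -(7 + o)/(2*(-2 + A + o)) (L(A, o) = -(o + 7)/(2*(A + (o - 2))) = -(7 + o)/(2*(A + (-2 + o))) = -(7 + o)/(2*(-2 + A + o)))
l(d) = I (l(d) = sqrt(-8 + 7) = sqrt(-1) = I)
(l(L(-4, 2)) + 435)*(-295) = (I + 435)*(-295) = (435 + I)*(-295) = -128325 - 295*I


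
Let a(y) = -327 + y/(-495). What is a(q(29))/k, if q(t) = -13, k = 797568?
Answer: -40463/98699040 ≈ -0.00040996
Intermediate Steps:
a(y) = -327 - y/495 (a(y) = -327 + y*(-1/495) = -327 - y/495)
a(q(29))/k = (-327 - 1/495*(-13))/797568 = (-327 + 13/495)*(1/797568) = -161852/495*1/797568 = -40463/98699040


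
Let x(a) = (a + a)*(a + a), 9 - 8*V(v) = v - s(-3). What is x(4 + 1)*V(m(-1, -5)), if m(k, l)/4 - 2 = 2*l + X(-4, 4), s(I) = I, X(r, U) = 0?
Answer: 475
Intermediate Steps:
m(k, l) = 8 + 8*l (m(k, l) = 8 + 4*(2*l + 0) = 8 + 4*(2*l) = 8 + 8*l)
V(v) = 3/4 - v/8 (V(v) = 9/8 - (v - 1*(-3))/8 = 9/8 - (v + 3)/8 = 9/8 - (3 + v)/8 = 9/8 + (-3/8 - v/8) = 3/4 - v/8)
x(a) = 4*a**2 (x(a) = (2*a)*(2*a) = 4*a**2)
x(4 + 1)*V(m(-1, -5)) = (4*(4 + 1)**2)*(3/4 - (8 + 8*(-5))/8) = (4*5**2)*(3/4 - (8 - 40)/8) = (4*25)*(3/4 - 1/8*(-32)) = 100*(3/4 + 4) = 100*(19/4) = 475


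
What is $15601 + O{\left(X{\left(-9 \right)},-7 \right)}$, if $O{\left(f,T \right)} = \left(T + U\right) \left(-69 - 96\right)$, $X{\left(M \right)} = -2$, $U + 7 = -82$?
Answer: $31441$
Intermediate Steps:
$U = -89$ ($U = -7 - 82 = -89$)
$O{\left(f,T \right)} = 14685 - 165 T$ ($O{\left(f,T \right)} = \left(T - 89\right) \left(-69 - 96\right) = \left(-89 + T\right) \left(-165\right) = 14685 - 165 T$)
$15601 + O{\left(X{\left(-9 \right)},-7 \right)} = 15601 + \left(14685 - -1155\right) = 15601 + \left(14685 + 1155\right) = 15601 + 15840 = 31441$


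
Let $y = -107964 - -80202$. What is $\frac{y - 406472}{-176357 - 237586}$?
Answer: $\frac{434234}{413943} \approx 1.049$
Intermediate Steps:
$y = -27762$ ($y = -107964 + 80202 = -27762$)
$\frac{y - 406472}{-176357 - 237586} = \frac{-27762 - 406472}{-176357 - 237586} = - \frac{434234}{-413943} = \left(-434234\right) \left(- \frac{1}{413943}\right) = \frac{434234}{413943}$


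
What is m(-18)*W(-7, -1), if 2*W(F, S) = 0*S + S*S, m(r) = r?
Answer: -9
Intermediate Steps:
W(F, S) = S²/2 (W(F, S) = (0*S + S*S)/2 = (0 + S²)/2 = S²/2)
m(-18)*W(-7, -1) = -9*(-1)² = -9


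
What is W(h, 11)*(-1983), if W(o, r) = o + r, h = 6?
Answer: -33711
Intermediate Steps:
W(h, 11)*(-1983) = (6 + 11)*(-1983) = 17*(-1983) = -33711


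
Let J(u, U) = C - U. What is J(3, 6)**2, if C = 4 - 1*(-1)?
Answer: 1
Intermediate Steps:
C = 5 (C = 4 + 1 = 5)
J(u, U) = 5 - U
J(3, 6)**2 = (5 - 1*6)**2 = (5 - 6)**2 = (-1)**2 = 1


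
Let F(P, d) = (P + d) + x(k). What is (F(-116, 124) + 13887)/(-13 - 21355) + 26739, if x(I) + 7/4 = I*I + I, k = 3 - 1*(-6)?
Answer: 2285379875/85472 ≈ 26738.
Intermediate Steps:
k = 9 (k = 3 + 6 = 9)
x(I) = -7/4 + I + I² (x(I) = -7/4 + (I*I + I) = -7/4 + (I² + I) = -7/4 + (I + I²) = -7/4 + I + I²)
F(P, d) = 353/4 + P + d (F(P, d) = (P + d) + (-7/4 + 9 + 9²) = (P + d) + (-7/4 + 9 + 81) = (P + d) + 353/4 = 353/4 + P + d)
(F(-116, 124) + 13887)/(-13 - 21355) + 26739 = ((353/4 - 116 + 124) + 13887)/(-13 - 21355) + 26739 = (385/4 + 13887)/(-21368) + 26739 = (55933/4)*(-1/21368) + 26739 = -55933/85472 + 26739 = 2285379875/85472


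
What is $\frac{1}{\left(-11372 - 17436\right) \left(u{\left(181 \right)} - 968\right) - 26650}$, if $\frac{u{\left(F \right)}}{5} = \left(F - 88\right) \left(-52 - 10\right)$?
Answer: $\frac{1}{858394134} \approx 1.165 \cdot 10^{-9}$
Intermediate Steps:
$u{\left(F \right)} = 27280 - 310 F$ ($u{\left(F \right)} = 5 \left(F - 88\right) \left(-52 - 10\right) = 5 \left(-88 + F\right) \left(-62\right) = 5 \left(5456 - 62 F\right) = 27280 - 310 F$)
$\frac{1}{\left(-11372 - 17436\right) \left(u{\left(181 \right)} - 968\right) - 26650} = \frac{1}{\left(-11372 - 17436\right) \left(\left(27280 - 56110\right) - 968\right) - 26650} = \frac{1}{- 28808 \left(\left(27280 - 56110\right) - 968\right) - 26650} = \frac{1}{- 28808 \left(-28830 - 968\right) - 26650} = \frac{1}{\left(-28808\right) \left(-29798\right) - 26650} = \frac{1}{858420784 - 26650} = \frac{1}{858394134}$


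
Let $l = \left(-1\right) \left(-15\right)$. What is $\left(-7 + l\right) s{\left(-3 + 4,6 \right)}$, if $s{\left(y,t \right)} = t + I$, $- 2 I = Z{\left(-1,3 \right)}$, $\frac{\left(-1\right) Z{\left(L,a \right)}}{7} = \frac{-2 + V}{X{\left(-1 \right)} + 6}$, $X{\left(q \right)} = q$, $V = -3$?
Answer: $20$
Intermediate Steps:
$Z{\left(L,a \right)} = 7$ ($Z{\left(L,a \right)} = - 7 \frac{-2 - 3}{-1 + 6} = - 7 \left(- \frac{5}{5}\right) = - 7 \left(\left(-5\right) \frac{1}{5}\right) = \left(-7\right) \left(-1\right) = 7$)
$I = - \frac{7}{2}$ ($I = \left(- \frac{1}{2}\right) 7 = - \frac{7}{2} \approx -3.5$)
$s{\left(y,t \right)} = - \frac{7}{2} + t$ ($s{\left(y,t \right)} = t - \frac{7}{2} = - \frac{7}{2} + t$)
$l = 15$
$\left(-7 + l\right) s{\left(-3 + 4,6 \right)} = \left(-7 + 15\right) \left(- \frac{7}{2} + 6\right) = 8 \cdot \frac{5}{2} = 20$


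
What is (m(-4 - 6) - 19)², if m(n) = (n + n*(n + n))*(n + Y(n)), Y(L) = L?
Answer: 14584761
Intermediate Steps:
m(n) = 2*n*(n + 2*n²) (m(n) = (n + n*(n + n))*(n + n) = (n + n*(2*n))*(2*n) = (n + 2*n²)*(2*n) = 2*n*(n + 2*n²))
(m(-4 - 6) - 19)² = ((-4 - 6)²*(2 + 4*(-4 - 6)) - 19)² = ((-10)²*(2 + 4*(-10)) - 19)² = (100*(2 - 40) - 19)² = (100*(-38) - 19)² = (-3800 - 19)² = (-3819)² = 14584761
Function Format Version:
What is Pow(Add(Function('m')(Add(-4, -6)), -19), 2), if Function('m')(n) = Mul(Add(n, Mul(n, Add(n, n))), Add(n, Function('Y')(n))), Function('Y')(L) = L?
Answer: 14584761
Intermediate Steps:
Function('m')(n) = Mul(2, n, Add(n, Mul(2, Pow(n, 2)))) (Function('m')(n) = Mul(Add(n, Mul(n, Add(n, n))), Add(n, n)) = Mul(Add(n, Mul(n, Mul(2, n))), Mul(2, n)) = Mul(Add(n, Mul(2, Pow(n, 2))), Mul(2, n)) = Mul(2, n, Add(n, Mul(2, Pow(n, 2)))))
Pow(Add(Function('m')(Add(-4, -6)), -19), 2) = Pow(Add(Mul(Pow(Add(-4, -6), 2), Add(2, Mul(4, Add(-4, -6)))), -19), 2) = Pow(Add(Mul(Pow(-10, 2), Add(2, Mul(4, -10))), -19), 2) = Pow(Add(Mul(100, Add(2, -40)), -19), 2) = Pow(Add(Mul(100, -38), -19), 2) = Pow(Add(-3800, -19), 2) = Pow(-3819, 2) = 14584761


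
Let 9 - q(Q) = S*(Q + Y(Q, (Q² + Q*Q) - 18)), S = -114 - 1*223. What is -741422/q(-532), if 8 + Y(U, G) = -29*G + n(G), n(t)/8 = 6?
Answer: 741422/5531976985 ≈ 0.00013402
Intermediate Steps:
n(t) = 48 (n(t) = 8*6 = 48)
S = -337 (S = -114 - 223 = -337)
Y(U, G) = 40 - 29*G (Y(U, G) = -8 + (-29*G + 48) = -8 + (48 - 29*G) = 40 - 29*G)
q(Q) = 189403 - 19546*Q² + 337*Q (q(Q) = 9 - (-337)*(Q + (40 - 29*((Q² + Q*Q) - 18))) = 9 - (-337)*(Q + (40 - 29*((Q² + Q²) - 18))) = 9 - (-337)*(Q + (40 - 29*(2*Q² - 18))) = 9 - (-337)*(Q + (40 - 29*(-18 + 2*Q²))) = 9 - (-337)*(Q + (40 + (522 - 58*Q²))) = 9 - (-337)*(Q + (562 - 58*Q²)) = 9 - (-337)*(562 + Q - 58*Q²) = 9 - (-189394 - 337*Q + 19546*Q²) = 9 + (189394 - 19546*Q² + 337*Q) = 189403 - 19546*Q² + 337*Q)
-741422/q(-532) = -741422/(189403 - 19546*(-532)² + 337*(-532)) = -741422/(189403 - 19546*283024 - 179284) = -741422/(189403 - 5531987104 - 179284) = -741422/(-5531976985) = -741422*(-1/5531976985) = 741422/5531976985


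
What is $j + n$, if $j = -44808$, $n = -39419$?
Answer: $-84227$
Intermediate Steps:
$j + n = -44808 - 39419 = -84227$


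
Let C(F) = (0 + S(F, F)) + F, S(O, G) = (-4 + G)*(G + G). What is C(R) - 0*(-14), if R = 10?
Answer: 130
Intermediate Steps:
S(O, G) = 2*G*(-4 + G) (S(O, G) = (-4 + G)*(2*G) = 2*G*(-4 + G))
C(F) = F + 2*F*(-4 + F) (C(F) = (0 + 2*F*(-4 + F)) + F = 2*F*(-4 + F) + F = F + 2*F*(-4 + F))
C(R) - 0*(-14) = 10*(-7 + 2*10) - 0*(-14) = 10*(-7 + 20) - 33*0 = 10*13 + 0 = 130 + 0 = 130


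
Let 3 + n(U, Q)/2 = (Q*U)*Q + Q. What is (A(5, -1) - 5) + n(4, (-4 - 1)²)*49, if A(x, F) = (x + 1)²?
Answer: 247187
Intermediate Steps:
A(x, F) = (1 + x)²
n(U, Q) = -6 + 2*Q + 2*U*Q² (n(U, Q) = -6 + 2*((Q*U)*Q + Q) = -6 + 2*(U*Q² + Q) = -6 + 2*(Q + U*Q²) = -6 + (2*Q + 2*U*Q²) = -6 + 2*Q + 2*U*Q²)
(A(5, -1) - 5) + n(4, (-4 - 1)²)*49 = ((1 + 5)² - 5) + (-6 + 2*(-4 - 1)² + 2*4*((-4 - 1)²)²)*49 = (6² - 5) + (-6 + 2*(-5)² + 2*4*((-5)²)²)*49 = (36 - 5) + (-6 + 2*25 + 2*4*25²)*49 = 31 + (-6 + 50 + 2*4*625)*49 = 31 + (-6 + 50 + 5000)*49 = 31 + 5044*49 = 31 + 247156 = 247187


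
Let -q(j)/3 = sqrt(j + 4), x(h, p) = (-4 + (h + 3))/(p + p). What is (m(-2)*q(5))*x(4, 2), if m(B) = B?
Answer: 27/2 ≈ 13.500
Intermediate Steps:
x(h, p) = (-1 + h)/(2*p) (x(h, p) = (-4 + (3 + h))/((2*p)) = (-1 + h)*(1/(2*p)) = (-1 + h)/(2*p))
q(j) = -3*sqrt(4 + j) (q(j) = -3*sqrt(j + 4) = -3*sqrt(4 + j))
(m(-2)*q(5))*x(4, 2) = (-(-6)*sqrt(4 + 5))*((1/2)*(-1 + 4)/2) = (-(-6)*sqrt(9))*((1/2)*(1/2)*3) = -(-6)*3*(3/4) = -2*(-9)*(3/4) = 18*(3/4) = 27/2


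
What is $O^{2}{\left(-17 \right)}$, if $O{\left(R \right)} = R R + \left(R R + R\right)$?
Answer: $314721$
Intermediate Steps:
$O{\left(R \right)} = R + 2 R^{2}$ ($O{\left(R \right)} = R^{2} + \left(R^{2} + R\right) = R^{2} + \left(R + R^{2}\right) = R + 2 R^{2}$)
$O^{2}{\left(-17 \right)} = \left(- 17 \left(1 + 2 \left(-17\right)\right)\right)^{2} = \left(- 17 \left(1 - 34\right)\right)^{2} = \left(\left(-17\right) \left(-33\right)\right)^{2} = 561^{2} = 314721$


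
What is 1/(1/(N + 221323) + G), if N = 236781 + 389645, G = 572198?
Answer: 847749/485080282303 ≈ 1.7476e-6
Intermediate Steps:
N = 626426
1/(1/(N + 221323) + G) = 1/(1/(626426 + 221323) + 572198) = 1/(1/847749 + 572198) = 1/(485080282303/847749) = 847749/485080282303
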